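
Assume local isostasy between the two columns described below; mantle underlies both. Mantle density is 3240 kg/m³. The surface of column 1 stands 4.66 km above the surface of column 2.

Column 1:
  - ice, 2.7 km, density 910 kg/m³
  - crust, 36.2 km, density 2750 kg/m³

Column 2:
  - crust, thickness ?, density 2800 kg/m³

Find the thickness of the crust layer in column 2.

Take the compensation level at the base of the deeper column (depth z_c below the surface of column 1) and equate Σ ρ_i t_i down to z_c; mantle fills any gap and the z_c terms cancel.
Column 1: 2.7×910 + 36.2×2750 + (z_c − 38.9)×3240
Column 2: 4.66×0 + x×2800 + (z_c − 4.66 − 0 − x)×3240
The z_c×3240 term appears on both sides and cancels. Collect the known terms of each column as K = Σ(ρt)_known − 3240 × (depth of known layers): K_1 = 102007 − 3240×38.9 = −24029; K_2 = 0 − 3240×(4.66 + 0) = −15098.4.
Balance: K_1 = K_2 − x×(3240 − 2800), so x = (K_2 − K_1)/(3240 − 2800) = 8930.6/440 = 20.3 km.

20.3 km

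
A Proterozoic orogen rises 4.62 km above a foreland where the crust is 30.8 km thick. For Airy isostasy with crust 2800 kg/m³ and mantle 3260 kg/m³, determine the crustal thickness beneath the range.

63.5 km

Root depth r = h ρ_c / (ρ_m − ρ_c) = 4.62 km × 2800 / 460 = 28.12 km.
Total thickness = T + h + r = 30.8 km + 4.62 km + 28.12 km = 63.5 km.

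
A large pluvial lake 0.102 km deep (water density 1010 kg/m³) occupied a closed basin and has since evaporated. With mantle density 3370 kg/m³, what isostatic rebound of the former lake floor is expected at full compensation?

0.0306 km

u = d ρ_w/ρ_m = 0.102 km × 1010/3370 = 0.0306 km.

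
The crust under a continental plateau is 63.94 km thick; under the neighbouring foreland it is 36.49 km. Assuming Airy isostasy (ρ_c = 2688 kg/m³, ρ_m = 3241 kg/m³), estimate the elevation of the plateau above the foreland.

4.68 km

Excess crust Δ = 63.94 km − 36.49 km = 27.45 km, split between elevation h and root r with h + r = Δ.
Airy balance ρ_c h = (ρ_m − ρ_c) r gives r = h ρ_c/(ρ_m − ρ_c), so h (1 + ρ_c/(ρ_m − ρ_c)) = Δ, i.e. h = Δ (ρ_m − ρ_c)/ρ_m.
h = 27.45 km × 553/3241 = 4.68 km.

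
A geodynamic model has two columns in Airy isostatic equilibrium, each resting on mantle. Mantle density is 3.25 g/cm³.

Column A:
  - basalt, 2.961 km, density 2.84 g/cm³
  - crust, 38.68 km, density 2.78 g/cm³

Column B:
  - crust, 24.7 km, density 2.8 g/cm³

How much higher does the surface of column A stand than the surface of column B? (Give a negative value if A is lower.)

For any compensation level in the mantle, the mantle terms cancel and isostasy reduces to e = (Σt_A − Σt_B) − (Σ(ρt)_A − Σ(ρt)_B) / ρ_m.
Σt_A = 41.641 km; Σt_B = 24.7 km; Σ(ρt)_A = 115.93964; Σ(ρt)_B = 69.16 (in km·g/cm³).
e = (41.641 − 24.7) − (115.93964 − 69.16) / 3.25 = 2.55 km.

2.55 km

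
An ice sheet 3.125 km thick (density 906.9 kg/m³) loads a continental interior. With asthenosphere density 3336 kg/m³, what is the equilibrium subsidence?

In Airy isostatic equilibrium: the ice load ρ_ice t is balanced by mantle displaced below, ρ_m s.
s = t ρ_ice / ρ_m = 3.125 km × 906.9/3336 = 0.85 km.

0.85 km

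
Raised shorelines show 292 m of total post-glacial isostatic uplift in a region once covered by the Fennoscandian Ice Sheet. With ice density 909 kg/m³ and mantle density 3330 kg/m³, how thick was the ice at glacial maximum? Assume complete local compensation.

1070 m

u = t ρ_ice/ρ_m → t = u ρ_m/ρ_ice = 292 m × 3330/909 = 1070 m.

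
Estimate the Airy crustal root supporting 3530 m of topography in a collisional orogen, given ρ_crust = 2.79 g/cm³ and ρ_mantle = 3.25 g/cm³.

21400 m

Equating mass per unit area of the two columns: the weight of the topography is balanced by the buoyancy of the root, ρ_c h = (ρ_m − ρ_c) r.
r = h · ρ_c / (ρ_m − ρ_c) = 3530 m × 2.79 / (3.25 − 2.79) = 21400 m.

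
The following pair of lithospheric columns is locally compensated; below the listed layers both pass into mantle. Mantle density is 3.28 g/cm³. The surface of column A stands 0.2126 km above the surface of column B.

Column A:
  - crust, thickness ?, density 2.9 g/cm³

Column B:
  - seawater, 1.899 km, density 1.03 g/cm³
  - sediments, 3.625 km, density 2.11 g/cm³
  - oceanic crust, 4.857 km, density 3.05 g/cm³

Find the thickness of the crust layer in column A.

Take the compensation level at the base of the deeper column (depth z_c below the surface of column A) and equate Σ ρ_i t_i down to z_c; mantle fills any gap and the z_c terms cancel.
Column A: x×2.9 + (z_c − 0 − x)×3.28
Column B: 0.2126×0 + 1.899×1.03 + 3.625×2.11 + 4.857×3.05 + (z_c − 0.2126 − 10.381)×3.28
The z_c×3.28 term appears on both sides and cancels. Collect the known terms of each column as K = Σ(ρt)_known − 3.28 × (depth of known layers): K_A = 0 − 3.28×0 = 0; K_B = 24.41857 − 3.28×(0.2126 + 10.381) = −10.328438.
Balance: K_A − x×(3.28 − 2.9) = K_B, so x = (K_A − K_B)/(3.28 − 2.9) = 10.3284/0.38 = 27.2 km.

27.2 km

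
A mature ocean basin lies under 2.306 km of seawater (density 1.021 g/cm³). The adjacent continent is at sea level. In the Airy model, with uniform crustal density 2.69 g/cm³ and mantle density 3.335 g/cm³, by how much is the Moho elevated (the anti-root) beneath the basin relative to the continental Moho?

Balancing pressure at the compensation depth: replacing crust with seawater at the top is compensated by replacing crust with mantle at the base: d (ρ_c − ρ_w) = a (ρ_m − ρ_c).
a = d (ρ_c − ρ_w)/(ρ_m − ρ_c) = 2.306 km × 1.669/0.645 = 5.97 km.

5.97 km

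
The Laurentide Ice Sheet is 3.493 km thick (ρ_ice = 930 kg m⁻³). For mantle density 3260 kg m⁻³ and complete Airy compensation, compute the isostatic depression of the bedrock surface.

In Airy isostatic equilibrium: the ice load ρ_ice t is balanced by mantle displaced below, ρ_m s.
s = t ρ_ice / ρ_m = 3.493 km × 930/3260 = 0.996 km.

0.996 km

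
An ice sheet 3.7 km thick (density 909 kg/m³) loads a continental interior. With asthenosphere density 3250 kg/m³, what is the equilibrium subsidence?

1.03 km

In Airy isostatic equilibrium: the ice load ρ_ice t is balanced by mantle displaced below, ρ_m s.
s = t ρ_ice / ρ_m = 3.7 km × 909/3250 = 1.03 km.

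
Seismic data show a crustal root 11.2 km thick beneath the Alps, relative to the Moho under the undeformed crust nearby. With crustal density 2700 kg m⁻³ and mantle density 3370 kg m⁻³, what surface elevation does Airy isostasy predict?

By Archimedes' principle applied to the lithosphere: ρ_c h = (ρ_m − ρ_c) r.
h = r (ρ_m − ρ_c) / ρ_c = 11.2 km × (3370 − 2700) / 2700 = 2.78 km.

2.78 km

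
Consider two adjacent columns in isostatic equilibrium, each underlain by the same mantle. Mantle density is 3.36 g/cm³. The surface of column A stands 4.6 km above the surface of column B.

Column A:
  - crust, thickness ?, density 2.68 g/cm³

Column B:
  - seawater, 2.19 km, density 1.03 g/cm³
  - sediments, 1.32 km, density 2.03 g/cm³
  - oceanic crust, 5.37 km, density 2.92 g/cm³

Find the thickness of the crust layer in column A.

Take the compensation level at the base of the deeper column (depth z_c below the surface of column A) and equate Σ ρ_i t_i down to z_c; mantle fills any gap and the z_c terms cancel.
Column A: x×2.68 + (z_c − 0 − x)×3.36
Column B: 4.6×0 + 2.19×1.03 + 1.32×2.03 + 5.37×2.92 + (z_c − 4.6 − 8.88)×3.36
The z_c×3.36 term appears on both sides and cancels. Collect the known terms of each column as K = Σ(ρt)_known − 3.36 × (depth of known layers): K_A = 0 − 3.36×0 = 0; K_B = 20.6157 − 3.36×(4.6 + 8.88) = −24.6771.
Balance: K_A − x×(3.36 − 2.68) = K_B, so x = (K_A − K_B)/(3.36 − 2.68) = 24.6771/0.68 = 36.3 km.

36.3 km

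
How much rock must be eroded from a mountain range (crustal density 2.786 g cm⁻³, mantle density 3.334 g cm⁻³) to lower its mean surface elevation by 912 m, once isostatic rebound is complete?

5550 m

Net drop Δ = e − u = e − e ρ_c/ρ_m = e (ρ_m − ρ_c)/ρ_m.
e = Δ ρ_m/(ρ_m − ρ_c) = 912 m × 3.334/0.548 = 5550 m.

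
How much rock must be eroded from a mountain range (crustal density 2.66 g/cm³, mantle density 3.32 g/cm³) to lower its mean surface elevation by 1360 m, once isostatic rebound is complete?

6840 m

Net drop Δ = e − u = e − e ρ_c/ρ_m = e (ρ_m − ρ_c)/ρ_m.
e = Δ ρ_m/(ρ_m − ρ_c) = 1360 m × 3.32/0.66 = 6840 m.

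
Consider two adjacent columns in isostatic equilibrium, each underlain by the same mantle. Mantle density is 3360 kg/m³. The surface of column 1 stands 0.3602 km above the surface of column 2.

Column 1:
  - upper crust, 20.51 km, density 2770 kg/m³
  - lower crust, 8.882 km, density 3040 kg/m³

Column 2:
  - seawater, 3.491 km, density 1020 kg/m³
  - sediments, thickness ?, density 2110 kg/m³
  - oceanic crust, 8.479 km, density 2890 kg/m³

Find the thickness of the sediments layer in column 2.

1.26 km

Take the compensation level at the base of the deeper column (depth z_c below the surface of column 1) and equate Σ ρ_i t_i down to z_c; mantle fills any gap and the z_c terms cancel.
Column 1: 20.51×2770 + 8.882×3040 + (z_c − 29.392)×3360
Column 2: 0.3602×0 + 3.491×1020 + x×2110 + 8.479×2890 + (z_c − 0.3602 − 11.97 − x)×3360
The z_c×3360 term appears on both sides and cancels. Collect the known terms of each column as K = Σ(ρt)_known − 3360 × (depth of known layers): K_1 = 83813.98 − 3360×29.392 = −14943.14; K_2 = 28065.13 − 3360×(0.3602 + 11.97) = −13364.342.
Balance: K_1 = K_2 − x×(3360 − 2110), so x = (K_2 − K_1)/(3360 − 2110) = 1578.8/1250 = 1.26 km.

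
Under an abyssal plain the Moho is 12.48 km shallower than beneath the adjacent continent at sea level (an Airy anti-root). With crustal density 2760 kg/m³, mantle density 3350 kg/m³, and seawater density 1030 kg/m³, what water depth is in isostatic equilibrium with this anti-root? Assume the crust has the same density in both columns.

Replacing a thickness d of crust by seawater at the top must be balanced by replacing crust with mantle at the base: d (ρ_c − ρ_w) = a (ρ_m − ρ_c).
d = a (ρ_m − ρ_c)/(ρ_c − ρ_w) = 12.48 km × 590/1730 = 4.26 km.

4.26 km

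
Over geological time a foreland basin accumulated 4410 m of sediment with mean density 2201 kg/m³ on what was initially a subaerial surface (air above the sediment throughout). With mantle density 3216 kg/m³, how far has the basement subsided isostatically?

Subaerial load: s = t ρ_sed / ρ_m = 4410 m × 2201/3216 = 3020 m.

3020 m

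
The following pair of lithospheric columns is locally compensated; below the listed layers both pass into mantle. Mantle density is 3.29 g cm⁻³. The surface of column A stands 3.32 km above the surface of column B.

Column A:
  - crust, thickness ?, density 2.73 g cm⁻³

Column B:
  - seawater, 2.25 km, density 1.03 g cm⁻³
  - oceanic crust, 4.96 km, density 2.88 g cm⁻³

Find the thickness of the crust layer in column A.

Take the compensation level at the base of the deeper column (depth z_c below the surface of column A) and equate Σ ρ_i t_i down to z_c; mantle fills any gap and the z_c terms cancel.
Column A: x×2.73 + (z_c − 0 − x)×3.29
Column B: 3.32×0 + 2.25×1.03 + 4.96×2.88 + (z_c − 3.32 − 7.21)×3.29
The z_c×3.29 term appears on both sides and cancels. Collect the known terms of each column as K = Σ(ρt)_known − 3.29 × (depth of known layers): K_A = 0 − 3.29×0 = 0; K_B = 16.6023 − 3.29×(3.32 + 7.21) = −18.0414.
Balance: K_A − x×(3.29 − 2.73) = K_B, so x = (K_A − K_B)/(3.29 − 2.73) = 18.0414/0.56 = 32.2 km.

32.2 km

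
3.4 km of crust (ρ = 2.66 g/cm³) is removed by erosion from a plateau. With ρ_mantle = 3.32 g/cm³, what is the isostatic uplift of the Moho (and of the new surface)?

2.72 km

Unloading: uplift u = e ρ_c/ρ_m = 3.4 km × 2.66/3.32 = 2.72 km.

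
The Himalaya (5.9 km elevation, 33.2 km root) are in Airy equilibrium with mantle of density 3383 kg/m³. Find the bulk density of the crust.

2870 kg/m³

ρ_c h = (ρ_m − ρ_c) r → ρ_c (h + r) = ρ_m r → ρ_c = ρ_m r / (h + r).
ρ_c = 3383 × 33.2 km / (5.9 km + 33.2 km) = 2870 kg/m³.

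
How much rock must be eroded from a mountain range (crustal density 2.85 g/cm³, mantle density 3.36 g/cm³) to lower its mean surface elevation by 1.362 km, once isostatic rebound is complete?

Net drop Δ = e − u = e − e ρ_c/ρ_m = e (ρ_m − ρ_c)/ρ_m.
e = Δ ρ_m/(ρ_m − ρ_c) = 1.362 km × 3.36/0.51 = 8.97 km.

8.97 km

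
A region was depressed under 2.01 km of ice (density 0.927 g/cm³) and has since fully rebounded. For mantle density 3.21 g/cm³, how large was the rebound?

Removing the load lets mantle flow back in; uplift u satisfies ρ_ice t = ρ_m u.
u = t ρ_ice/ρ_m = 2.01 km × 0.927/3.21 = 0.58 km.

0.58 km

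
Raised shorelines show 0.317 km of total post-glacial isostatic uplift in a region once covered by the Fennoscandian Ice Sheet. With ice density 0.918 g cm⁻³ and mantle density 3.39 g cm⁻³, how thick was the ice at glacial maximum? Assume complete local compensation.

u = t ρ_ice/ρ_m → t = u ρ_m/ρ_ice = 0.317 km × 3.39/0.918 = 1.17 km.

1.17 km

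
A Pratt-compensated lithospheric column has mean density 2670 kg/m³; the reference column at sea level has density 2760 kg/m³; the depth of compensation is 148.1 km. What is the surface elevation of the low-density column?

ρ_ref D = ρ (D + h) → h = D (ρ_ref − ρ)/ρ.
h = 148.1 km × (2760 − 2670)/2670 = 4.99 km.

4.99 km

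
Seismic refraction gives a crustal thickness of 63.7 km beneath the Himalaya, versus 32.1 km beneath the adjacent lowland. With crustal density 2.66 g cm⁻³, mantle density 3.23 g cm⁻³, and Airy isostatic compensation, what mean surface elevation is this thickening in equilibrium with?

Excess crust Δ = 63.7 km − 32.1 km = 31.6 km, split between elevation h and root r with h + r = Δ.
Airy balance ρ_c h = (ρ_m − ρ_c) r gives r = h ρ_c/(ρ_m − ρ_c), so h (1 + ρ_c/(ρ_m − ρ_c)) = Δ, i.e. h = Δ (ρ_m − ρ_c)/ρ_m.
h = 31.6 km × 0.57/3.23 = 5.58 km.

5.58 km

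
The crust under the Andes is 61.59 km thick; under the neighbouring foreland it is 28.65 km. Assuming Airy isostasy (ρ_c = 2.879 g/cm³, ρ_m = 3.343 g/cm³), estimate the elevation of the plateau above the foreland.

Excess crust Δ = 61.59 km − 28.65 km = 32.94 km, split between elevation h and root r with h + r = Δ.
Airy balance ρ_c h = (ρ_m − ρ_c) r gives r = h ρ_c/(ρ_m − ρ_c), so h (1 + ρ_c/(ρ_m − ρ_c)) = Δ, i.e. h = Δ (ρ_m − ρ_c)/ρ_m.
h = 32.94 km × 0.464/3.343 = 4.57 km.

4.57 km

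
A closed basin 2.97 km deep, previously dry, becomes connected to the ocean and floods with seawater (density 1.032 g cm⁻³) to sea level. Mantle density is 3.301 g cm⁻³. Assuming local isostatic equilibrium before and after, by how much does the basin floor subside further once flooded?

After flooding the water column is d + s deep. Its weight must equal the weight of mantle displaced by the extra subsidence s: (d + s) ρ_w = s ρ_m.
s = d ρ_w / (ρ_m − ρ_w) = 2.97 km × 1.032/(3.301 − 1.032) = 1.35 km.

1.35 km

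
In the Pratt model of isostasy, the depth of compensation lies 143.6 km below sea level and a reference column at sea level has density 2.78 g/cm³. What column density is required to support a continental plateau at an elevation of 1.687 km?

Pratt balance: ρ_ref D = ρ (D + h).
ρ = ρ_ref D/(D + h) = 2.78 × 143.6 km/(143.6 km + 1.687 km) = 2.75 g/cm³.

2.75 g/cm³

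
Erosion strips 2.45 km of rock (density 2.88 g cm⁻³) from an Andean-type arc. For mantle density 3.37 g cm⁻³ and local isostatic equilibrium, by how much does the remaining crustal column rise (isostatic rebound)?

2.09 km

Unloading: uplift u = e ρ_c/ρ_m = 2.45 km × 2.88/3.37 = 2.09 km.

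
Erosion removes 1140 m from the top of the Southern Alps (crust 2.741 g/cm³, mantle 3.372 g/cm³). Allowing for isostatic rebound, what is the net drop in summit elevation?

Rebound u = e ρ_c/ρ_m = 1140 m × 2.741/3.372 = 926.7 m.
Net surface drop = e − u = 1140 m − 926.7 m = e (ρ_m − ρ_c)/ρ_m = 213 m.

213 m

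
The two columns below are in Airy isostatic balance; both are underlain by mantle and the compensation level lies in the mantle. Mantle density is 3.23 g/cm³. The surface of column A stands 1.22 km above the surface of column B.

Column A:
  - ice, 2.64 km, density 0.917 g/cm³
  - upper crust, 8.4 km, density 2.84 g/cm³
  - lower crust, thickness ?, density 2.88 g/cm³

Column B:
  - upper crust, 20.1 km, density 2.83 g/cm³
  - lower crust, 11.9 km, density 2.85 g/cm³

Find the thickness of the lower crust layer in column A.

20.3 km

Take the compensation level at the base of the deeper column (depth z_c below the surface of column A) and equate Σ ρ_i t_i down to z_c; mantle fills any gap and the z_c terms cancel.
Column A: 2.64×0.917 + 8.4×2.84 + x×2.88 + (z_c − 11.04 − x)×3.23
Column B: 1.22×0 + 20.1×2.83 + 11.9×2.85 + (z_c − 1.22 − 32)×3.23
The z_c×3.23 term appears on both sides and cancels. Collect the known terms of each column as K = Σ(ρt)_known − 3.23 × (depth of known layers): K_A = 26.27688 − 3.23×11.04 = −9.38232; K_B = 90.798 − 3.23×(1.22 + 32) = −16.5026.
Balance: K_A − x×(3.23 − 2.88) = K_B, so x = (K_A − K_B)/(3.23 − 2.88) = 7.12028/0.35 = 20.3 km.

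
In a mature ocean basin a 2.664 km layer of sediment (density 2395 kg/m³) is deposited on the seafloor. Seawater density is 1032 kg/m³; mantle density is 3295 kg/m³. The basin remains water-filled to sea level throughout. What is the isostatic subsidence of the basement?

1.6 km

Submarine loading: the sediment displaces seawater, and the subsidence is in turn flooded, so s (ρ_m − ρ_w) = t (ρ_sed − ρ_w).
s = 2.664 km × (2395 − 1032) / (3295 − 1032) = 1.6 km.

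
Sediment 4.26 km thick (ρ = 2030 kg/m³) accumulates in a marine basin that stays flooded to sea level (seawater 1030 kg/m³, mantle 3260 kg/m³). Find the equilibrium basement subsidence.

1.91 km

Submarine loading: the sediment displaces seawater, and the subsidence is in turn flooded, so s (ρ_m − ρ_w) = t (ρ_sed − ρ_w).
s = 4.26 km × (2030 − 1030) / (3260 − 1030) = 1.91 km.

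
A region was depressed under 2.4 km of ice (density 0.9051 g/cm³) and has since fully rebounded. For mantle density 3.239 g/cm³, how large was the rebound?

Removing the load lets mantle flow back in; uplift u satisfies ρ_ice t = ρ_m u.
u = t ρ_ice/ρ_m = 2.4 km × 0.9051/3.239 = 0.671 km.

0.671 km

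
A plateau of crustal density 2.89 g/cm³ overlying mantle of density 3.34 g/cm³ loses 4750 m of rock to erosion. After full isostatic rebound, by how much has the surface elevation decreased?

Rebound u = e ρ_c/ρ_m = 4750 m × 2.89/3.34 = 4110 m.
Net surface drop = e − u = 4750 m − 4110 m = e (ρ_m − ρ_c)/ρ_m = 640 m.

640 m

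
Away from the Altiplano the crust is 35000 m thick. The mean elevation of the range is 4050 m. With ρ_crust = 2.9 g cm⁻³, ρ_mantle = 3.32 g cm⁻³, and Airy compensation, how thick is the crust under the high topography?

Root depth r = h ρ_c / (ρ_m − ρ_c) = 4050 m × 2.9 / 0.42 = 27960 m.
Total thickness = T + h + r = 35000 m + 4050 m + 27960 m = 67000 m.

67000 m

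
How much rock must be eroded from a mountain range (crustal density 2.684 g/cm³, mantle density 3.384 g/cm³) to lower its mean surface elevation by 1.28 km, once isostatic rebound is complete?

Net drop Δ = e − u = e − e ρ_c/ρ_m = e (ρ_m − ρ_c)/ρ_m.
e = Δ ρ_m/(ρ_m − ρ_c) = 1.28 km × 3.384/0.7 = 6.19 km.

6.19 km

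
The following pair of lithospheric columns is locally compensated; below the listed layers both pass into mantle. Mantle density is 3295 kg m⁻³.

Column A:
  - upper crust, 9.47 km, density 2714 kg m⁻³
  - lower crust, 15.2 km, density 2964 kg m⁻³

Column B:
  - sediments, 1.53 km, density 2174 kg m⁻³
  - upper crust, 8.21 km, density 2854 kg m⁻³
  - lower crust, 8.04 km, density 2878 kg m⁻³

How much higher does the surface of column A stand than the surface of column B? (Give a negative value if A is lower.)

0.56 km

For any compensation level in the mantle, the mantle terms cancel and isostasy reduces to e = (Σt_A − Σt_B) − (Σ(ρt)_A − Σ(ρt)_B) / ρ_m.
Σt_A = 24.67 km; Σt_B = 17.78 km; Σ(ρt)_A = 70754.38; Σ(ρt)_B = 49896.68 (in km·kg m⁻³).
e = (24.67 − 17.78) − (70754.38 − 49896.68) / 3295 = 0.56 km.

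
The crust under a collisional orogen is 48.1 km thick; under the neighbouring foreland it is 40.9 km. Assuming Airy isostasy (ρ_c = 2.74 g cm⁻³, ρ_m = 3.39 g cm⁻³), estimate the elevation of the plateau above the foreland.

1.38 km

Excess crust Δ = 48.1 km − 40.9 km = 7.2 km, split between elevation h and root r with h + r = Δ.
Airy balance ρ_c h = (ρ_m − ρ_c) r gives r = h ρ_c/(ρ_m − ρ_c), so h (1 + ρ_c/(ρ_m − ρ_c)) = Δ, i.e. h = Δ (ρ_m − ρ_c)/ρ_m.
h = 7.2 km × 0.65/3.39 = 1.38 km.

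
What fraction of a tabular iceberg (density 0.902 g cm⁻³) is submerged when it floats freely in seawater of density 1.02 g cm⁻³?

Submerged fraction = ρ_obj/ρ_fluid = 0.902/1.02 = 88.4%.

88.4%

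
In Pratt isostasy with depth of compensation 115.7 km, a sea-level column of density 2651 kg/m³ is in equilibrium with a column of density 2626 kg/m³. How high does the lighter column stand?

1.1 km

ρ_ref D = ρ (D + h) → h = D (ρ_ref − ρ)/ρ.
h = 115.7 km × (2651 − 2626)/2626 = 1.1 km.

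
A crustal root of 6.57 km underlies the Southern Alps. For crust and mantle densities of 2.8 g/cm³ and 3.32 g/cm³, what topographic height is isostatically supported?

In Airy isostatic equilibrium: ρ_c h = (ρ_m − ρ_c) r.
h = r (ρ_m − ρ_c) / ρ_c = 6.57 km × (3.32 − 2.8) / 2.8 = 1.22 km.

1.22 km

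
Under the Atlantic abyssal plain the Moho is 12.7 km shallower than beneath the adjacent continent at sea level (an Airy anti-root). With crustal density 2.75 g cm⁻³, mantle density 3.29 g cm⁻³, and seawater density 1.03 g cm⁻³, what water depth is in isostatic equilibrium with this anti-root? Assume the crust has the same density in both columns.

3.99 km

Replacing a thickness d of crust by seawater at the top must be balanced by replacing crust with mantle at the base: d (ρ_c − ρ_w) = a (ρ_m − ρ_c).
d = a (ρ_m − ρ_c)/(ρ_c − ρ_w) = 12.7 km × 0.54/1.72 = 3.99 km.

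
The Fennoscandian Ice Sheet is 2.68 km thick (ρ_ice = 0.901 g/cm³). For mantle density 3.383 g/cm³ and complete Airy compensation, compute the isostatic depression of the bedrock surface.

0.714 km

Balancing pressure at the compensation depth: the ice load ρ_ice t is balanced by mantle displaced below, ρ_m s.
s = t ρ_ice / ρ_m = 2.68 km × 0.901/3.383 = 0.714 km.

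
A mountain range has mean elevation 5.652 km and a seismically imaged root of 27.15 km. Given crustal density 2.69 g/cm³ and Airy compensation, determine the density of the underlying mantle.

3.25 g/cm³

Airy balance: ρ_c h = (ρ_m − ρ_c) r → ρ_m = ρ_c (1 + h/r).
ρ_m = 2.69 × (1 + 5.652 km/27.15 km) = 3.25 g/cm³.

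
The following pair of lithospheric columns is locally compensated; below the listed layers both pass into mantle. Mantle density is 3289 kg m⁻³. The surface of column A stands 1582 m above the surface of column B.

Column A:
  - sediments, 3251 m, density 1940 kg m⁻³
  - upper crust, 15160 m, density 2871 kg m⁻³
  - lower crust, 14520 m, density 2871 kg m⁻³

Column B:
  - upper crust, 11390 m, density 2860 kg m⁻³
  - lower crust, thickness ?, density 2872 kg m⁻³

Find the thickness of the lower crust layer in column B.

Take the compensation level at the base of the deeper column (depth z_c below the surface of column A) and equate Σ ρ_i t_i down to z_c; mantle fills any gap and the z_c terms cancel.
Column A: 3251×1940 + 15160×2871 + 14520×2871 + (z_c − 32931)×3289
Column B: 1582×0 + 11390×2860 + x×2872 + (z_c − 1582 − 11390 − x)×3289
The z_c×3289 term appears on both sides and cancels. Collect the known terms of each column as K = Σ(ρt)_known − 3289 × (depth of known layers): K_A = 91518220 − 3289×32931 = −16791839; K_B = 32575400 − 3289×(1582 + 11390) = −10089508.
Balance: K_A = K_B − x×(3289 − 2872), so x = (K_B − K_A)/(3289 − 2872) = 6702330/417 = 16100 m.

16100 m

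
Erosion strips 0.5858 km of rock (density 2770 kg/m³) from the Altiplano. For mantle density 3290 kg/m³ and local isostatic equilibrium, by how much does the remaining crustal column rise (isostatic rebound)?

Unloading: uplift u = e ρ_c/ρ_m = 0.5858 km × 2770/3290 = 0.493 km.

0.493 km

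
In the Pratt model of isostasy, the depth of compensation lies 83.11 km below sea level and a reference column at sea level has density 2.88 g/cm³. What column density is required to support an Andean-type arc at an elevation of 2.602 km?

2.79 g/cm³

Pratt balance: ρ_ref D = ρ (D + h).
ρ = ρ_ref D/(D + h) = 2.88 × 83.11 km/(83.11 km + 2.602 km) = 2.79 g/cm³.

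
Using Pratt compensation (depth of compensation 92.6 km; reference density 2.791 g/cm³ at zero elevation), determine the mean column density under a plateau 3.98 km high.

Pratt balance: ρ_ref D = ρ (D + h).
ρ = ρ_ref D/(D + h) = 2.791 × 92.6 km/(92.6 km + 3.98 km) = 2.68 g/cm³.

2.68 g/cm³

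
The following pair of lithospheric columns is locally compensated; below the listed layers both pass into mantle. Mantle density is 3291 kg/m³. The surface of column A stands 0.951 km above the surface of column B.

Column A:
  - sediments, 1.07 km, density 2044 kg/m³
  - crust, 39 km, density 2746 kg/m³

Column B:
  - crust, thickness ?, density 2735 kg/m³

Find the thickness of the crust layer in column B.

35 km

Take the compensation level at the base of the deeper column (depth z_c below the surface of column A) and equate Σ ρ_i t_i down to z_c; mantle fills any gap and the z_c terms cancel.
Column A: 1.07×2044 + 39×2746 + (z_c − 40.07)×3291
Column B: 0.951×0 + x×2735 + (z_c − 0.951 − 0 − x)×3291
The z_c×3291 term appears on both sides and cancels. Collect the known terms of each column as K = Σ(ρt)_known − 3291 × (depth of known layers): K_A = 109281.08 − 3291×40.07 = −22589.29; K_B = 0 − 3291×(0.951 + 0) = −3129.741.
Balance: K_A = K_B − x×(3291 − 2735), so x = (K_B − K_A)/(3291 − 2735) = 19459.5/556 = 35 km.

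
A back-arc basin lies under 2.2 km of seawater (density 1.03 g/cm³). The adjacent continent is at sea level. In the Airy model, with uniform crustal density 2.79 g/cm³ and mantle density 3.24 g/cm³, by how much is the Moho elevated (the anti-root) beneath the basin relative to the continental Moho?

8.6 km

For local isostatic compensation: replacing crust with seawater at the top is compensated by replacing crust with mantle at the base: d (ρ_c − ρ_w) = a (ρ_m − ρ_c).
a = d (ρ_c − ρ_w)/(ρ_m − ρ_c) = 2.2 km × 1.76/0.45 = 8.6 km.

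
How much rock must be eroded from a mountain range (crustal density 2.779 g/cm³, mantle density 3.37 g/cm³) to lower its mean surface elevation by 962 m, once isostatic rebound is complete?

5490 m

Net drop Δ = e − u = e − e ρ_c/ρ_m = e (ρ_m − ρ_c)/ρ_m.
e = Δ ρ_m/(ρ_m − ρ_c) = 962 m × 3.37/0.591 = 5490 m.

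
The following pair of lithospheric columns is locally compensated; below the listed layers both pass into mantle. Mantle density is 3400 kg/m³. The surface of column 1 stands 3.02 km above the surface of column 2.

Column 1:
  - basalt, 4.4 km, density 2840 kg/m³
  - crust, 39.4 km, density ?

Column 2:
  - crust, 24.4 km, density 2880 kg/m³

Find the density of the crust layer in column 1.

2880 kg/m³

Take the compensation level at the base of the deeper column (depth z_c below the surface of column 1) and equate Σ ρ_i t_i down to z_c; mantle fills any gap and the z_c terms cancel.
Column 1: 4.4×2840 + 39.4×ρ + (z_c − 43.8)×3400
Column 2: 3.02×0 + 24.4×2880 + (z_c − 3.02 − 24.4)×3400
The z_c×3400 term appears on both sides and cancels. Collect the known terms of each column as K = Σ(ρt)_known − 3400 × (depth of known layers): K_1 = 12496 − 3400×43.8 = −136424; K_2 = 70272 − 3400×(3.02 + 24.4) = −22956.
Balance: K_1 + 39.4×ρ = K_2, so ρ = (K_2 − K_1)/39.4 = 113468/39.4 = 2880 kg/m³.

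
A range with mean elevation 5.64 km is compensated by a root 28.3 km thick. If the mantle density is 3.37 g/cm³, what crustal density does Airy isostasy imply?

2.81 g/cm³

ρ_c h = (ρ_m − ρ_c) r → ρ_c (h + r) = ρ_m r → ρ_c = ρ_m r / (h + r).
ρ_c = 3.37 × 28.3 km / (5.64 km + 28.3 km) = 2.81 g/cm³.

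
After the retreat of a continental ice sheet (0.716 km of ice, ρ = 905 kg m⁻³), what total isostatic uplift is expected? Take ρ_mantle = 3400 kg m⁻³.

Removing the load lets mantle flow back in; uplift u satisfies ρ_ice t = ρ_m u.
u = t ρ_ice/ρ_m = 0.716 km × 905/3400 = 0.191 km.

0.191 km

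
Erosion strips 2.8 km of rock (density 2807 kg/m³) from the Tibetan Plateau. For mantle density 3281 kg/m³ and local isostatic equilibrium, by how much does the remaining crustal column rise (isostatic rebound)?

2.4 km

Unloading: uplift u = e ρ_c/ρ_m = 2.8 km × 2807/3281 = 2.4 km.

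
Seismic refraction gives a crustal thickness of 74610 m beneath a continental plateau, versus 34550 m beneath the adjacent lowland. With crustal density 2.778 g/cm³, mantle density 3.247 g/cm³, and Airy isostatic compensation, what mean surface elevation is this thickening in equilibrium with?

5790 m

Excess crust Δ = 74610 m − 34550 m = 40060 m, split between elevation h and root r with h + r = Δ.
Airy balance ρ_c h = (ρ_m − ρ_c) r gives r = h ρ_c/(ρ_m − ρ_c), so h (1 + ρ_c/(ρ_m − ρ_c)) = Δ, i.e. h = Δ (ρ_m − ρ_c)/ρ_m.
h = 40060 m × 0.469/3.247 = 5790 m.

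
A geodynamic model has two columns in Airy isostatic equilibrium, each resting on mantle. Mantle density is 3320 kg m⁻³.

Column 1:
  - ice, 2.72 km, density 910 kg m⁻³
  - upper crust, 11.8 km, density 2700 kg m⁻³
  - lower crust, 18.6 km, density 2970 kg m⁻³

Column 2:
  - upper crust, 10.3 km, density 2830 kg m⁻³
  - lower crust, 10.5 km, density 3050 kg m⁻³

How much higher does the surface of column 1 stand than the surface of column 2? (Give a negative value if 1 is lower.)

3.76 km

For any compensation level in the mantle, the mantle terms cancel and isostasy reduces to e = (Σt_1 − Σt_2) − (Σ(ρt)_1 − Σ(ρt)_2) / ρ_m.
Σt_1 = 33.12 km; Σt_2 = 20.8 km; Σ(ρt)_1 = 89577.2; Σ(ρt)_2 = 61174 (in km·kg m⁻³).
e = (33.12 − 20.8) − (89577.2 − 61174) / 3320 = 3.76 km.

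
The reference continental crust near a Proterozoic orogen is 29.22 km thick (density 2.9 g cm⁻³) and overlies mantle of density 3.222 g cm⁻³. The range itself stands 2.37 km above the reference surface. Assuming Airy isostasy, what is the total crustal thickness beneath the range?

Root depth r = h ρ_c / (ρ_m − ρ_c) = 2.37 km × 2.9 / 0.322 = 21.34 km.
Total thickness = T + h + r = 29.22 km + 2.37 km + 21.34 km = 52.9 km.

52.9 km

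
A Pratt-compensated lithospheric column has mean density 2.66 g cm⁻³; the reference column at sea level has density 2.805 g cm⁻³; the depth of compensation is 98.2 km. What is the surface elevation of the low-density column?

5.35 km

ρ_ref D = ρ (D + h) → h = D (ρ_ref − ρ)/ρ.
h = 98.2 km × (2.805 − 2.66)/2.66 = 5.35 km.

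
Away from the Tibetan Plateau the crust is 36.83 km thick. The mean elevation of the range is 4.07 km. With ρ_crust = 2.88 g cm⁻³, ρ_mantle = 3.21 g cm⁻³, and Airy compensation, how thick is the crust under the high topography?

76.4 km

Root depth r = h ρ_c / (ρ_m − ρ_c) = 4.07 km × 2.88 / 0.33 = 35.52 km.
Total thickness = T + h + r = 36.83 km + 4.07 km + 35.52 km = 76.4 km.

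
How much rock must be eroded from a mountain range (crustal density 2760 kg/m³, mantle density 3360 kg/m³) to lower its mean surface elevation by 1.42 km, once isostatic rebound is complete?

7.95 km

Net drop Δ = e − u = e − e ρ_c/ρ_m = e (ρ_m − ρ_c)/ρ_m.
e = Δ ρ_m/(ρ_m − ρ_c) = 1.42 km × 3360/600 = 7.95 km.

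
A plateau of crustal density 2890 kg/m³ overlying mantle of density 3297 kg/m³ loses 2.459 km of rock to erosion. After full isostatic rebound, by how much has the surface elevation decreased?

Rebound u = e ρ_c/ρ_m = 2.459 km × 2890/3297 = 2.155 km.
Net surface drop = e − u = 2.459 km − 2.155 km = e (ρ_m − ρ_c)/ρ_m = 0.304 km.

0.304 km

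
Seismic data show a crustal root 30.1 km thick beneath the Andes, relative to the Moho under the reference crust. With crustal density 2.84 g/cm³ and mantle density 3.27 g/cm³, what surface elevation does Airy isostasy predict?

By Archimedes' principle applied to the lithosphere: ρ_c h = (ρ_m − ρ_c) r.
h = r (ρ_m − ρ_c) / ρ_c = 30.1 km × (3.27 − 2.84) / 2.84 = 4.56 km.

4.56 km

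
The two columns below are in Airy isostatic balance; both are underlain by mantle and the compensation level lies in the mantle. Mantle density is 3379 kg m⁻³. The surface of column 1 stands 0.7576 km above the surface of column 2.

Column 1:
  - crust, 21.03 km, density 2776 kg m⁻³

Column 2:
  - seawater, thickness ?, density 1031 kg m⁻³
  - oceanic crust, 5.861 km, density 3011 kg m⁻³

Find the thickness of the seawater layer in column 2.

Take the compensation level at the base of the deeper column (depth z_c below the surface of column 1) and equate Σ ρ_i t_i down to z_c; mantle fills any gap and the z_c terms cancel.
Column 1: 21.03×2776 + (z_c − 21.03)×3379
Column 2: 0.7576×0 + x×1031 + 5.861×3011 + (z_c − 0.7576 − 5.861 − x)×3379
The z_c×3379 term appears on both sides and cancels. Collect the known terms of each column as K = Σ(ρt)_known − 3379 × (depth of known layers): K_1 = 58379.28 − 3379×21.03 = −12681.09; K_2 = 17647.471 − 3379×(0.7576 + 5.861) = −4716.7784.
Balance: K_1 = K_2 − x×(3379 − 1031), so x = (K_2 − K_1)/(3379 − 1031) = 7964.31/2348 = 3.39 km.

3.39 km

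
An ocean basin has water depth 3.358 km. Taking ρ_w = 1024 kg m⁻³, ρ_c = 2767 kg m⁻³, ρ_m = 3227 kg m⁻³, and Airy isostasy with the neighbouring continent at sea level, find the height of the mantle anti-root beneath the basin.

12.7 km

Equating mass per unit area of the two columns: replacing crust with seawater at the top is compensated by replacing crust with mantle at the base: d (ρ_c − ρ_w) = a (ρ_m − ρ_c).
a = d (ρ_c − ρ_w)/(ρ_m − ρ_c) = 3.358 km × 1743/460 = 12.7 km.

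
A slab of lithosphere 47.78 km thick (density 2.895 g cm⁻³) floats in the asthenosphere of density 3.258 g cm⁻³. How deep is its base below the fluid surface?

Draft d = t ρ_obj/ρ_fluid = 47.78 km × 2.895/3.258 = 42.5 km.

42.5 km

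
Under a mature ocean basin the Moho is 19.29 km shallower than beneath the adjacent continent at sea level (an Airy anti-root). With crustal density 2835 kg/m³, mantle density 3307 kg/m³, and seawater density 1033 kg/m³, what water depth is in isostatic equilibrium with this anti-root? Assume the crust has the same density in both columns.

Replacing a thickness d of crust by seawater at the top must be balanced by replacing crust with mantle at the base: d (ρ_c − ρ_w) = a (ρ_m − ρ_c).
d = a (ρ_m − ρ_c)/(ρ_c − ρ_w) = 19.29 km × 472/1802 = 5.05 km.

5.05 km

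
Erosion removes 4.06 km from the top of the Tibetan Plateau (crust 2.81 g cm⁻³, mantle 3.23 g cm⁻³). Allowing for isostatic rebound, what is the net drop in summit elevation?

0.528 km

Rebound u = e ρ_c/ρ_m = 4.06 km × 2.81/3.23 = 3.532 km.
Net surface drop = e − u = 4.06 km − 3.532 km = e (ρ_m − ρ_c)/ρ_m = 0.528 km.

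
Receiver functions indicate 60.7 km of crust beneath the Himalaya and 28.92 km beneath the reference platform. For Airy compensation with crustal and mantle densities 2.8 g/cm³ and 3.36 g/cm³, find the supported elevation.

Excess crust Δ = 60.7 km − 28.92 km = 31.78 km, split between elevation h and root r with h + r = Δ.
Airy balance ρ_c h = (ρ_m − ρ_c) r gives r = h ρ_c/(ρ_m − ρ_c), so h (1 + ρ_c/(ρ_m − ρ_c)) = Δ, i.e. h = Δ (ρ_m − ρ_c)/ρ_m.
h = 31.78 km × 0.56/3.36 = 5.3 km.

5.3 km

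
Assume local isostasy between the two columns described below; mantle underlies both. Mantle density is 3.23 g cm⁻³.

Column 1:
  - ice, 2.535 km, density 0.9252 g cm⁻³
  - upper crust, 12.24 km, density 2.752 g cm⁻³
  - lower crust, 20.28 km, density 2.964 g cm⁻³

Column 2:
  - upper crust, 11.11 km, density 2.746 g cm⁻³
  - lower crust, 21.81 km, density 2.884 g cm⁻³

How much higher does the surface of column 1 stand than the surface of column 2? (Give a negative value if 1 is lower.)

For any compensation level in the mantle, the mantle terms cancel and isostasy reduces to e = (Σt_1 − Σt_2) − (Σ(ρt)_1 − Σ(ρt)_2) / ρ_m.
Σt_1 = 35.055 km; Σt_2 = 32.92 km; Σ(ρt)_1 = 96.139782; Σ(ρt)_2 = 93.4081 (in km·g cm⁻³).
e = (35.055 − 32.92) − (96.139782 − 93.4081) / 3.23 = 1.29 km.

1.29 km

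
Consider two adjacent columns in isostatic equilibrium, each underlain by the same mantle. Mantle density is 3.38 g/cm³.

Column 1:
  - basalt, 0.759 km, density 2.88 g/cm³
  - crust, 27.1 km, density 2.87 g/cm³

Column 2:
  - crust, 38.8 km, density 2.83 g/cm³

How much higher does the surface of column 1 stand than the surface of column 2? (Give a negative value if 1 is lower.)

For any compensation level in the mantle, the mantle terms cancel and isostasy reduces to e = (Σt_1 − Σt_2) − (Σ(ρt)_1 − Σ(ρt)_2) / ρ_m.
Σt_1 = 27.859 km; Σt_2 = 38.8 km; Σ(ρt)_1 = 79.96292; Σ(ρt)_2 = 109.804 (in km·g/cm³).
e = (27.859 − 38.8) − (79.96292 − 109.804) / 3.38 = −2.11 km.

−2.11 km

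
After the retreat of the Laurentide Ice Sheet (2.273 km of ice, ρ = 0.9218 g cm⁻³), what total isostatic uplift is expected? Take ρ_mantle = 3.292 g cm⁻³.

Removing the load lets mantle flow back in; uplift u satisfies ρ_ice t = ρ_m u.
u = t ρ_ice/ρ_m = 2.273 km × 0.9218/3.292 = 0.636 km.

0.636 km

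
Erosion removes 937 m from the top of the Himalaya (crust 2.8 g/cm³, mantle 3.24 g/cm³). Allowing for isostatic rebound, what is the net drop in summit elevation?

127 m

Rebound u = e ρ_c/ρ_m = 937 m × 2.8/3.24 = 809.8 m.
Net surface drop = e − u = 937 m − 809.8 m = e (ρ_m − ρ_c)/ρ_m = 127 m.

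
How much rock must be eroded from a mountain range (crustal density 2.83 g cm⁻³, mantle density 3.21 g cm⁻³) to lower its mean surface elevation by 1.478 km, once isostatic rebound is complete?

Net drop Δ = e − u = e − e ρ_c/ρ_m = e (ρ_m − ρ_c)/ρ_m.
e = Δ ρ_m/(ρ_m − ρ_c) = 1.478 km × 3.21/0.38 = 12.5 km.

12.5 km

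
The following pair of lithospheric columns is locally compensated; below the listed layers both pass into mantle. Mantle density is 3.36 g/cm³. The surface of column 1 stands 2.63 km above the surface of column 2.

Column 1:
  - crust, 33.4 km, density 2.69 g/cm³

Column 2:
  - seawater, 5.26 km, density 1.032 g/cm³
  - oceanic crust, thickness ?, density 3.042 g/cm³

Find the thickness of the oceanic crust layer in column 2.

4.08 km

Take the compensation level at the base of the deeper column (depth z_c below the surface of column 1) and equate Σ ρ_i t_i down to z_c; mantle fills any gap and the z_c terms cancel.
Column 1: 33.4×2.69 + (z_c − 33.4)×3.36
Column 2: 2.63×0 + 5.26×1.032 + x×3.042 + (z_c − 2.63 − 5.26 − x)×3.36
The z_c×3.36 term appears on both sides and cancels. Collect the known terms of each column as K = Σ(ρt)_known − 3.36 × (depth of known layers): K_1 = 89.846 − 3.36×33.4 = −22.378; K_2 = 5.42832 − 3.36×(2.63 + 5.26) = −21.08208.
Balance: K_1 = K_2 − x×(3.36 − 3.042), so x = (K_2 − K_1)/(3.36 − 3.042) = 1.29592/0.318 = 4.08 km.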